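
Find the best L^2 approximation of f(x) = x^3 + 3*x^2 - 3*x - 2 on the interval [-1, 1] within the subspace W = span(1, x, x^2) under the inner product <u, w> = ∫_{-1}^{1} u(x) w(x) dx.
g(x) = 3*x^2 - 12*x/5 - 2

The best approximation g ∈ W is the orthogonal projection of f onto W. Writing g = a_0 + a_1 x + a_2 x^2, the coefficients solve the normal equations G · a = b where
  G_{ij} = <φ_i, φ_j> and b_i = <f, φ_i>, with φ_0 = 1, φ_1 = x, φ_2 = x^2.
G =
  [2, 0, 2/3]
  [0, 2/3, 0]
  [2/3, 0, 2/5],
b = (-2, -8/5, -2/15).
Solving gives a_0 = -2, a_1 = -12/5, a_2 = 3, so
  g(x) = 3*x^2 - 12*x/5 - 2.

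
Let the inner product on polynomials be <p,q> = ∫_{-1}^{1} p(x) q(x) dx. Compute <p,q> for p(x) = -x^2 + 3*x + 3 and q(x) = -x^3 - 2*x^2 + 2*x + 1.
<p,q> = 74/15

Expand the product: p(x)·q(x) = x^5 - x^4 - 11*x^3 - x^2 + 9*x + 3.
∫_{-1}^{1} of each monomial x^k gives [2/(k+1) if k even, 0 if k odd]. Integrating term-by-term (or equivalently evaluating the antiderivative F(x) = x^6/6 - x^5/5 - 11*x^4/4 - x^3/3 + 9*x^2/2 + 3*x at the endpoints):
  F(1) − F(−1) = 263/60 − (-11/20) = 74/15.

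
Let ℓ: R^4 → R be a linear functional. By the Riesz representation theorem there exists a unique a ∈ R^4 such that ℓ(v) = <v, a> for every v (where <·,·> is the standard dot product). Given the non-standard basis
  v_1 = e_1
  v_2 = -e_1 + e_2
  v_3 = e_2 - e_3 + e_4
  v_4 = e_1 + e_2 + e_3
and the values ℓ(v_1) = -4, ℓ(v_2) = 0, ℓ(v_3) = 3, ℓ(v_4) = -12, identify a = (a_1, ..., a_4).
a = (-4, -4, -4, 3)

Write a = (a_1, ..., a_4) in the standard basis. For each basis vector v_i, ℓ(v_i) = <v_i, a> is a linear equation in the a_j's. Collect the n equations into a matrix system V a = ℓ, where row i of V is v_i (expressed in the standard basis). Since V is invertible (lower-triangular with 1s on the diagonal, up to permutation), solve by back-substitution:
  V =
[[1, 0, 0, 0],
 [-1, 1, 0, 0],
 [0, 1, -1, 1],
 [1, 1, 1, 0]]
  V a = (-4, 0, 3, -12)
Solving gives a = (-4, -4, -4, 3).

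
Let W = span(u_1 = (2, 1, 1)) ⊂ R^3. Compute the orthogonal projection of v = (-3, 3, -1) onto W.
proj_W(v) = (-4/3, -2/3, -2/3)

Set up U = [u_1 | ... | u_1] ∈ R^(3×1). The projector onto W = col(U) is P = U (U^T U)^(-1) U^T.
Compute U^T U =
  [6],
and U^T v = (-4).
Solve U^T U · c = U^T v for the coefficients: c = (-2/3). The projection is proj_W(v) = U c.
Check: (v - proj_W(v)) · u_1 = 0  (should be 0).
Result: proj_W(v) = (-4/3, -2/3, -2/3).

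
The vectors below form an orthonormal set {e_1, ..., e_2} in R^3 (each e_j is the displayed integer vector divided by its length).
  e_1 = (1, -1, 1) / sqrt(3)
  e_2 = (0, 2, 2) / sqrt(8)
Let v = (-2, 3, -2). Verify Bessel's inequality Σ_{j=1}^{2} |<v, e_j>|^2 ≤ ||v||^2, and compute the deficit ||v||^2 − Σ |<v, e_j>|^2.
Σ |<v, e_j>|^2 = 101/6; ||v||^2 = 17; deficit = 1/6

Write each e_j = u_j / sqrt(<u_j, u_j>) where u_j is the displayed integer vector. Then <v, e_j> = <v, u_j> / sqrt(<u_j, u_j>), so |<v, e_j>|^2 = <v, u_j>^2 / <u_j, u_j>.
Coefficients: <v, e_1> = -7/sqrt(3), <v, e_2> = 2/sqrt(8).
Square and sum: Σ |<v, e_j>|^2 = 101/6.
Compute ||v||^2 = v·v = 17.
Deficit = 17 − 101/6 = 1/6 ≥ 0, confirming Bessel's inequality. (The deficit equals ||v − Σ <v,e_j> e_j||^2, the squared distance from v to span{e_j}.)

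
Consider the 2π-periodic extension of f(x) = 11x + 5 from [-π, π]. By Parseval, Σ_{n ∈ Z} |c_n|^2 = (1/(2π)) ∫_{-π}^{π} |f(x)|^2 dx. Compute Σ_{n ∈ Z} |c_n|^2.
Σ |c_n|^2 = 121π^2/3 + 25

Expand and integrate term by term over [-π, π]:
  ∫ (11x)^2 dx = 121·(2π^3/3); ∫ 2·11·(5)·x dx = 0 (odd integrand); ∫ 5^2 dx = 25·2π.
So (1/(2π)) ∫_{-π}^{π} (11x + 5)^2 dx = 121π^2/3 + 25 = 121π^2/3 + 25.
Parseval ⇒ Σ |c_n|^2 = 121π^2/3 + 25.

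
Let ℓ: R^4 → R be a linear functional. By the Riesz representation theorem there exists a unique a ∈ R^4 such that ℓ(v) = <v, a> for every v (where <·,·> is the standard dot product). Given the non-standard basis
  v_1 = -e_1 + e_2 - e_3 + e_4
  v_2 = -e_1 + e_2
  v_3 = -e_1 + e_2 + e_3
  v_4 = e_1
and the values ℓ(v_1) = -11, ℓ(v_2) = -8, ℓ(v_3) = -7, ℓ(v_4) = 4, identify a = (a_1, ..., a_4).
a = (4, -4, 1, -2)

Write a = (a_1, ..., a_4) in the standard basis. For each basis vector v_i, ℓ(v_i) = <v_i, a> is a linear equation in the a_j's. Collect the n equations into a matrix system V a = ℓ, where row i of V is v_i (expressed in the standard basis). Since V is invertible (lower-triangular with 1s on the diagonal, up to permutation), solve by back-substitution:
  V =
[[-1, 1, -1, 1],
 [-1, 1, 0, 0],
 [-1, 1, 1, 0],
 [1, 0, 0, 0]]
  V a = (-11, -8, -7, 4)
Solving gives a = (4, -4, 1, -2).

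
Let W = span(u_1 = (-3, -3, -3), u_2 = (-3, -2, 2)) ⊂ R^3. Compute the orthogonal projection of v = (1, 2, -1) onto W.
proj_W(v) = (5/3, 7/6, -5/6)

Set up U = [u_1 | ... | u_2] ∈ R^(3×2). The projector onto W = col(U) is P = U (U^T U)^(-1) U^T.
Compute U^T U =
  [27, 9]
  [9, 17],
and U^T v = (-6, -9).
Solve U^T U · c = U^T v for the coefficients: c = (-1/18, -1/2). The projection is proj_W(v) = U c.
Check: (v - proj_W(v)) · u_1 = 0  (should be 0).
Check: (v - proj_W(v)) · u_2 = 0  (should be 0).
Result: proj_W(v) = (5/3, 7/6, -5/6).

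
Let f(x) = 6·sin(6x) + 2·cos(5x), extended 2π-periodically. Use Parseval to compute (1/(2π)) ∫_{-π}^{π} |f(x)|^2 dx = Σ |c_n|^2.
Σ |c_n|^2 = 20

Expand |f|^2 and use orthogonality of {sin(nx), cos(mx)} on [-π, π]:
  ∫_{-π}^{π} sin(nx)^2 dx = π, ∫ cos(mx)^2 dx = π, and cross terms integrate to 0.
So ∫_{-π}^{π} f(x)^2 dx = 6^2 · π + 2^2 · π = (36 + 4)π.
Divide by 2π: (36 + 4)/2 = 20.
By Parseval, this equals Σ |c_n|^2.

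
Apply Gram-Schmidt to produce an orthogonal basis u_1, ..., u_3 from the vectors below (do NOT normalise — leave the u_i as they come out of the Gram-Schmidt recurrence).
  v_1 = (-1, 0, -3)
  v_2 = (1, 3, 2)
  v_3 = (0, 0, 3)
Orthogonal basis:
  u_1 = (-1, 0, -3)
  u_2 = (3/10, 3, -1/10)
  u_3 = (-81/91, 9/91, 27/91)

Apply the Gram-Schmidt recurrence
  u_1 = v_1
  u_i = v_i − Σ_{j<i} ((v_i · u_j) / (u_j · u_j)) · u_j.

Step by step this gives:
  u_1 = (-1, 0, -3)
  u_2 = (3/10, 3, -1/10)
  u_3 = (-81/91, 9/91, 27/91)

Orthogonality check:
  u_2 · u_1 = 0 (should be 0)
  u_3 · u_1 = 0 (should be 0)
  u_3 · u_2 = 0 (should be 0)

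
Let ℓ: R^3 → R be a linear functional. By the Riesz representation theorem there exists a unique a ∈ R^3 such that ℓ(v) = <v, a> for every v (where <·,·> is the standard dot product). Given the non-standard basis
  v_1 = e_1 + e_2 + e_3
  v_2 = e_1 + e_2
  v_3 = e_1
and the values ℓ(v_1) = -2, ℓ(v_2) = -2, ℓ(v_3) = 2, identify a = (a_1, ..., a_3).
a = (2, -4, 0)

Write a = (a_1, ..., a_3) in the standard basis. For each basis vector v_i, ℓ(v_i) = <v_i, a> is a linear equation in the a_j's. Collect the n equations into a matrix system V a = ℓ, where row i of V is v_i (expressed in the standard basis). Since V is invertible (lower-triangular with 1s on the diagonal, up to permutation), solve by back-substitution:
  V =
[[1, 1, 1],
 [1, 1, 0],
 [1, 0, 0]]
  V a = (-2, -2, 2)
Solving gives a = (2, -4, 0).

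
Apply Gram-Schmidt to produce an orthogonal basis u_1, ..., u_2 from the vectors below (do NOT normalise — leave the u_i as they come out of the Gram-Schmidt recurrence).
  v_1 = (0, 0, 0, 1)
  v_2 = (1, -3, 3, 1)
Orthogonal basis:
  u_1 = (0, 0, 0, 1)
  u_2 = (1, -3, 3, 0)

Apply the Gram-Schmidt recurrence
  u_1 = v_1
  u_i = v_i − Σ_{j<i} ((v_i · u_j) / (u_j · u_j)) · u_j.

Step by step this gives:
  u_1 = (0, 0, 0, 1)
  u_2 = (1, -3, 3, 0)

Orthogonality check:
  u_2 · u_1 = 0 (should be 0)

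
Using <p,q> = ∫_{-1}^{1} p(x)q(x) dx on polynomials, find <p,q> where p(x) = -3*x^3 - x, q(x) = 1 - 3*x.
<p,q> = 28/5

Expand the product: p(x)·q(x) = 9*x^4 - 3*x^3 + 3*x^2 - x.
∫_{-1}^{1} of each monomial x^k gives [2/(k+1) if k even, 0 if k odd]. Integrating term-by-term (or equivalently evaluating the antiderivative F(x) = 9*x^5/5 - 3*x^4/4 + x^3 - x^2/2 at the endpoints):
  F(1) − F(−1) = 31/20 − (-81/20) = 28/5.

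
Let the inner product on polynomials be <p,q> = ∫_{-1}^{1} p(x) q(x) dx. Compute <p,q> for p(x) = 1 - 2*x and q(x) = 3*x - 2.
<p,q> = -8

Expand the product: p(x)·q(x) = -6*x^2 + 7*x - 2.
∫_{-1}^{1} of each monomial x^k gives [2/(k+1) if k even, 0 if k odd]. Integrating term-by-term (or equivalently evaluating the antiderivative F(x) = -2*x^3 + 7*x^2/2 - 2*x at the endpoints):
  F(1) − F(−1) = -1/2 − (15/2) = -8.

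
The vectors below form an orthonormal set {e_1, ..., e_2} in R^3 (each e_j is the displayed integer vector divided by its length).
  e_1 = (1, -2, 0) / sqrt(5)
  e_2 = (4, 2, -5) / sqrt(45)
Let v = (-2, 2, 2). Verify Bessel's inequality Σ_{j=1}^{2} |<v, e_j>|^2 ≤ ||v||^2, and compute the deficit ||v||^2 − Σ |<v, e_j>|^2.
Σ |<v, e_j>|^2 = 104/9; ||v||^2 = 12; deficit = 4/9

Write each e_j = u_j / sqrt(<u_j, u_j>) where u_j is the displayed integer vector. Then <v, e_j> = <v, u_j> / sqrt(<u_j, u_j>), so |<v, e_j>|^2 = <v, u_j>^2 / <u_j, u_j>.
Coefficients: <v, e_1> = -6/sqrt(5), <v, e_2> = -14/sqrt(45).
Square and sum: Σ |<v, e_j>|^2 = 104/9.
Compute ||v||^2 = v·v = 12.
Deficit = 12 − 104/9 = 4/9 ≥ 0, confirming Bessel's inequality. (The deficit equals ||v − Σ <v,e_j> e_j||^2, the squared distance from v to span{e_j}.)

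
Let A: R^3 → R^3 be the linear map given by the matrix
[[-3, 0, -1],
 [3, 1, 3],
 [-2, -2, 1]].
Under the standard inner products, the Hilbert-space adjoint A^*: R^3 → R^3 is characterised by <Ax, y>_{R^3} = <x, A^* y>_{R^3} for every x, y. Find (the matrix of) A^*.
A^* = A^T =
[[-3, 3, -2],
 [0, 1, -2],
 [-1, 3, 1]]

For real matrices with standard dot products, the defining identity <Ax, y> = <x, A^* y> gives (Ax)^T y = x^T (A^*) y, i.e. x^T A^T y = x^T (A^*) y. Since this holds for all x, y, we must have A^* = A^T. Therefore
A^* =
[[-3, 3, -2],
 [0, 1, -2],
 [-1, 3, 1]].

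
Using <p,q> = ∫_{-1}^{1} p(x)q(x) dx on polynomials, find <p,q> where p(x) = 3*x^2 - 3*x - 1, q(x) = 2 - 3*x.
<p,q> = 6

Expand the product: p(x)·q(x) = -9*x^3 + 15*x^2 - 3*x - 2.
∫_{-1}^{1} of each monomial x^k gives [2/(k+1) if k even, 0 if k odd]. Integrating term-by-term (or equivalently evaluating the antiderivative F(x) = -9*x^4/4 + 5*x^3 - 3*x^2/2 - 2*x at the endpoints):
  F(1) − F(−1) = -3/4 − (-27/4) = 6.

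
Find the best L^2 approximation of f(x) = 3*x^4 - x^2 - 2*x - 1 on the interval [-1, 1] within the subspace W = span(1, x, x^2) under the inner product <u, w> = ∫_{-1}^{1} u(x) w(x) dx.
g(x) = 11*x^2/7 - 2*x - 44/35

The best approximation g ∈ W is the orthogonal projection of f onto W. Writing g = a_0 + a_1 x + a_2 x^2, the coefficients solve the normal equations G · a = b where
  G_{ij} = <φ_i, φ_j> and b_i = <f, φ_i>, with φ_0 = 1, φ_1 = x, φ_2 = x^2.
G =
  [2, 0, 2/3]
  [0, 2/3, 0]
  [2/3, 0, 2/5],
b = (-22/15, -4/3, -22/105).
Solving gives a_0 = -44/35, a_1 = -2, a_2 = 11/7, so
  g(x) = 11*x^2/7 - 2*x - 44/35.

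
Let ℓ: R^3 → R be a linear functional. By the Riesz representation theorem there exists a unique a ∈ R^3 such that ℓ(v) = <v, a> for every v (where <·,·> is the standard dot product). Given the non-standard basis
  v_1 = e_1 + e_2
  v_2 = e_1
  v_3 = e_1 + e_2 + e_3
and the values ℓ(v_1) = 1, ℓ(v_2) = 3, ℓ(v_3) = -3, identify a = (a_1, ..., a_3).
a = (3, -2, -4)

Write a = (a_1, ..., a_3) in the standard basis. For each basis vector v_i, ℓ(v_i) = <v_i, a> is a linear equation in the a_j's. Collect the n equations into a matrix system V a = ℓ, where row i of V is v_i (expressed in the standard basis). Since V is invertible (lower-triangular with 1s on the diagonal, up to permutation), solve by back-substitution:
  V =
[[1, 1, 0],
 [1, 0, 0],
 [1, 1, 1]]
  V a = (1, 3, -3)
Solving gives a = (3, -2, -4).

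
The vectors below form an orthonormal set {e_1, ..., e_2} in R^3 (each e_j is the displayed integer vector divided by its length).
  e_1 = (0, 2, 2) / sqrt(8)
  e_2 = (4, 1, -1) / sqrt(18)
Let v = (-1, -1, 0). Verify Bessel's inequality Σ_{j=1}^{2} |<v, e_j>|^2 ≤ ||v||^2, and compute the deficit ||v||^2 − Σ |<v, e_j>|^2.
Σ |<v, e_j>|^2 = 17/9; ||v||^2 = 2; deficit = 1/9

Write each e_j = u_j / sqrt(<u_j, u_j>) where u_j is the displayed integer vector. Then <v, e_j> = <v, u_j> / sqrt(<u_j, u_j>), so |<v, e_j>|^2 = <v, u_j>^2 / <u_j, u_j>.
Coefficients: <v, e_1> = -2/sqrt(8), <v, e_2> = -5/sqrt(18).
Square and sum: Σ |<v, e_j>|^2 = 17/9.
Compute ||v||^2 = v·v = 2.
Deficit = 2 − 17/9 = 1/9 ≥ 0, confirming Bessel's inequality. (The deficit equals ||v − Σ <v,e_j> e_j||^2, the squared distance from v to span{e_j}.)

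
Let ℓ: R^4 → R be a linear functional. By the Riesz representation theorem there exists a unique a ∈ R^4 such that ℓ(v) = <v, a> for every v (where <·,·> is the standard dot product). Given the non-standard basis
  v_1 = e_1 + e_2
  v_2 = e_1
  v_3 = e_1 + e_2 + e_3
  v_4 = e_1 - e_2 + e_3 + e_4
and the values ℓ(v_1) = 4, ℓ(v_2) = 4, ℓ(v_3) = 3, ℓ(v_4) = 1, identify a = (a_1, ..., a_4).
a = (4, 0, -1, -2)

Write a = (a_1, ..., a_4) in the standard basis. For each basis vector v_i, ℓ(v_i) = <v_i, a> is a linear equation in the a_j's. Collect the n equations into a matrix system V a = ℓ, where row i of V is v_i (expressed in the standard basis). Since V is invertible (lower-triangular with 1s on the diagonal, up to permutation), solve by back-substitution:
  V =
[[1, 1, 0, 0],
 [1, 0, 0, 0],
 [1, 1, 1, 0],
 [1, -1, 1, 1]]
  V a = (4, 4, 3, 1)
Solving gives a = (4, 0, -1, -2).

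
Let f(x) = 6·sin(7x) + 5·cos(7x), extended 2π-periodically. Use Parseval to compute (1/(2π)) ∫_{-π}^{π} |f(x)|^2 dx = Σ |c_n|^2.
Σ |c_n|^2 = 61/2

Expand |f|^2 and use orthogonality of {sin(nx), cos(mx)} on [-π, π]:
  ∫_{-π}^{π} sin(nx)^2 dx = π, ∫ cos(mx)^2 dx = π, and cross terms integrate to 0.
So ∫_{-π}^{π} f(x)^2 dx = 6^2 · π + 5^2 · π = (36 + 25)π.
Divide by 2π: (36 + 25)/2 = 61/2.
By Parseval, this equals Σ |c_n|^2.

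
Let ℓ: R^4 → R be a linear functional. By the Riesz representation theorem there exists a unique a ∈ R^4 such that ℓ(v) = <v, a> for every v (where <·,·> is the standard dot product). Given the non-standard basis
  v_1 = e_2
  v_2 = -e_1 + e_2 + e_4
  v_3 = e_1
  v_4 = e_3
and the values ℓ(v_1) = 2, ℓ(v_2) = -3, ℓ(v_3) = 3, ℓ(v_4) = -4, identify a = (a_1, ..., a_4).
a = (3, 2, -4, -2)

Write a = (a_1, ..., a_4) in the standard basis. For each basis vector v_i, ℓ(v_i) = <v_i, a> is a linear equation in the a_j's. Collect the n equations into a matrix system V a = ℓ, where row i of V is v_i (expressed in the standard basis). Since V is invertible (lower-triangular with 1s on the diagonal, up to permutation), solve by back-substitution:
  V =
[[0, 1, 0, 0],
 [-1, 1, 0, 1],
 [1, 0, 0, 0],
 [0, 0, 1, 0]]
  V a = (2, -3, 3, -4)
Solving gives a = (3, 2, -4, -2).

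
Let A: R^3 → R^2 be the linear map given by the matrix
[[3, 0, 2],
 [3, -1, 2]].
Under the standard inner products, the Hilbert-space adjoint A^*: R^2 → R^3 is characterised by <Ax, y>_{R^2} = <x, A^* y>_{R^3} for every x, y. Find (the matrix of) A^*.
A^* = A^T =
[[3, 3],
 [0, -1],
 [2, 2]]

For real matrices with standard dot products, the defining identity <Ax, y> = <x, A^* y> gives (Ax)^T y = x^T (A^*) y, i.e. x^T A^T y = x^T (A^*) y. Since this holds for all x, y, we must have A^* = A^T. Therefore
A^* =
[[3, 3],
 [0, -1],
 [2, 2]].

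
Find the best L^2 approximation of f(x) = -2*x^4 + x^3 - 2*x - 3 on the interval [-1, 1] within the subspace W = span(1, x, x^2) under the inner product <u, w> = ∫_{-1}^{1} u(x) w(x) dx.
g(x) = -12*x^2/7 - 7*x/5 - 99/35

The best approximation g ∈ W is the orthogonal projection of f onto W. Writing g = a_0 + a_1 x + a_2 x^2, the coefficients solve the normal equations G · a = b where
  G_{ij} = <φ_i, φ_j> and b_i = <f, φ_i>, with φ_0 = 1, φ_1 = x, φ_2 = x^2.
G =
  [2, 0, 2/3]
  [0, 2/3, 0]
  [2/3, 0, 2/5],
b = (-34/5, -14/15, -18/7).
Solving gives a_0 = -99/35, a_1 = -7/5, a_2 = -12/7, so
  g(x) = -12*x^2/7 - 7*x/5 - 99/35.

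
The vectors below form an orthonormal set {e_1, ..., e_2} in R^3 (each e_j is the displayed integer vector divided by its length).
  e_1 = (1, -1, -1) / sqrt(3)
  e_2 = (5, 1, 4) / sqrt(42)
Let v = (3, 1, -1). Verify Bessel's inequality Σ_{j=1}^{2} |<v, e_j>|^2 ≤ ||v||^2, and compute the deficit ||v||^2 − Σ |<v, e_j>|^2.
Σ |<v, e_j>|^2 = 45/7; ||v||^2 = 11; deficit = 32/7

Write each e_j = u_j / sqrt(<u_j, u_j>) where u_j is the displayed integer vector. Then <v, e_j> = <v, u_j> / sqrt(<u_j, u_j>), so |<v, e_j>|^2 = <v, u_j>^2 / <u_j, u_j>.
Coefficients: <v, e_1> = 3/sqrt(3), <v, e_2> = 12/sqrt(42).
Square and sum: Σ |<v, e_j>|^2 = 45/7.
Compute ||v||^2 = v·v = 11.
Deficit = 11 − 45/7 = 32/7 ≥ 0, confirming Bessel's inequality. (The deficit equals ||v − Σ <v,e_j> e_j||^2, the squared distance from v to span{e_j}.)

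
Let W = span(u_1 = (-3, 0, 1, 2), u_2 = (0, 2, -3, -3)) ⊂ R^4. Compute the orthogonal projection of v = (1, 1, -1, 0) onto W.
proj_W(v) = (129/227, 68/227, -145/227, -188/227)

Set up U = [u_1 | ... | u_2] ∈ R^(4×2). The projector onto W = col(U) is P = U (U^T U)^(-1) U^T.
Compute U^T U =
  [14, -9]
  [-9, 22],
and U^T v = (-4, 5).
Solve U^T U · c = U^T v for the coefficients: c = (-43/227, 34/227). The projection is proj_W(v) = U c.
Check: (v - proj_W(v)) · u_1 = 0  (should be 0).
Check: (v - proj_W(v)) · u_2 = 0  (should be 0).
Result: proj_W(v) = (129/227, 68/227, -145/227, -188/227).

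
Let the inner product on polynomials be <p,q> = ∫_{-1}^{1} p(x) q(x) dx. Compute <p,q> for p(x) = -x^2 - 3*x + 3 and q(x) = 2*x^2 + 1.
<p,q> = 128/15

Expand the product: p(x)·q(x) = -2*x^4 - 6*x^3 + 5*x^2 - 3*x + 3.
∫_{-1}^{1} of each monomial x^k gives [2/(k+1) if k even, 0 if k odd]. Integrating term-by-term (or equivalently evaluating the antiderivative F(x) = -2*x^5/5 - 3*x^4/2 + 5*x^3/3 - 3*x^2/2 + 3*x at the endpoints):
  F(1) − F(−1) = 19/15 − (-109/15) = 128/15.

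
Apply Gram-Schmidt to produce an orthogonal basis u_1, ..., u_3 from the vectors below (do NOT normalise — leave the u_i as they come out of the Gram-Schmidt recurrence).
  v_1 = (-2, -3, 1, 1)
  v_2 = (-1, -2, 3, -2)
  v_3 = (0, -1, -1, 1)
Orthogonal basis:
  u_1 = (-2, -3, 1, 1)
  u_2 = (1/5, -1/5, 12/5, -13/5)
  u_3 = (10/21, -10/21, -2/7, -4/21)

Apply the Gram-Schmidt recurrence
  u_1 = v_1
  u_i = v_i − Σ_{j<i} ((v_i · u_j) / (u_j · u_j)) · u_j.

Step by step this gives:
  u_1 = (-2, -3, 1, 1)
  u_2 = (1/5, -1/5, 12/5, -13/5)
  u_3 = (10/21, -10/21, -2/7, -4/21)

Orthogonality check:
  u_2 · u_1 = 0 (should be 0)
  u_3 · u_1 = 0 (should be 0)
  u_3 · u_2 = 0 (should be 0)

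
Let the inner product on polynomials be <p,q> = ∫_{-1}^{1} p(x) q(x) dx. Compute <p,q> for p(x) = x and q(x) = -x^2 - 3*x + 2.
<p,q> = -2

Expand the product: p(x)·q(x) = -x^3 - 3*x^2 + 2*x.
∫_{-1}^{1} of each monomial x^k gives [2/(k+1) if k even, 0 if k odd]. Integrating term-by-term (or equivalently evaluating the antiderivative F(x) = -x^4/4 - x^3 + x^2 at the endpoints):
  F(1) − F(−1) = -1/4 − (7/4) = -2.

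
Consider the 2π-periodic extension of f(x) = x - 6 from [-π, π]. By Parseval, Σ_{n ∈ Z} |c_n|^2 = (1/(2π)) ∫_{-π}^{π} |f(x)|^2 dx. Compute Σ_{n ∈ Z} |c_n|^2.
Σ |c_n|^2 = π^2/3 + 36

Expand and integrate term by term over [-π, π]:
  ∫ (x)^2 dx = 1·(2π^3/3); ∫ 2·1·(-6)·x dx = 0 (odd integrand); ∫ (-6)^2 dx = 36·2π.
So (1/(2π)) ∫_{-π}^{π} (x - 6)^2 dx = 1π^2/3 + 36 = π^2/3 + 36.
Parseval ⇒ Σ |c_n|^2 = π^2/3 + 36.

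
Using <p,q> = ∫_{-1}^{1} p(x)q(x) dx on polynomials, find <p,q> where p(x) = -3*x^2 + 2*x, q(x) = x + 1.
<p,q> = -2/3

Expand the product: p(x)·q(x) = -3*x^3 - x^2 + 2*x.
∫_{-1}^{1} of each monomial x^k gives [2/(k+1) if k even, 0 if k odd]. Integrating term-by-term (or equivalently evaluating the antiderivative F(x) = -3*x^4/4 - x^3/3 + x^2 at the endpoints):
  F(1) − F(−1) = -1/12 − (7/12) = -2/3.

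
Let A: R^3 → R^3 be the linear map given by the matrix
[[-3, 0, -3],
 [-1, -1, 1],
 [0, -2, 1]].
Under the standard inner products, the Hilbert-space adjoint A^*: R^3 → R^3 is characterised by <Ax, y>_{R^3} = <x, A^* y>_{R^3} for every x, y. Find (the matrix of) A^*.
A^* = A^T =
[[-3, -1, 0],
 [0, -1, -2],
 [-3, 1, 1]]

For real matrices with standard dot products, the defining identity <Ax, y> = <x, A^* y> gives (Ax)^T y = x^T (A^*) y, i.e. x^T A^T y = x^T (A^*) y. Since this holds for all x, y, we must have A^* = A^T. Therefore
A^* =
[[-3, -1, 0],
 [0, -1, -2],
 [-3, 1, 1]].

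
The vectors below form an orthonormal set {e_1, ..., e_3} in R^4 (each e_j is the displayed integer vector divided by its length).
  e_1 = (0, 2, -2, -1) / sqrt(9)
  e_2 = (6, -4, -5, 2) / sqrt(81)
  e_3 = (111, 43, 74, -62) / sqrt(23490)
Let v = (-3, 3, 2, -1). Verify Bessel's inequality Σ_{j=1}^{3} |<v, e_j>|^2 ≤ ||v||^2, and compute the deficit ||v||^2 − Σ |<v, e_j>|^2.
Σ |<v, e_j>|^2 = 3303/145; ||v||^2 = 23; deficit = 32/145

Write each e_j = u_j / sqrt(<u_j, u_j>) where u_j is the displayed integer vector. Then <v, e_j> = <v, u_j> / sqrt(<u_j, u_j>), so |<v, e_j>|^2 = <v, u_j>^2 / <u_j, u_j>.
Coefficients: <v, e_1> = 3/sqrt(9), <v, e_2> = -42/sqrt(81), <v, e_3> = 6/sqrt(23490).
Square and sum: Σ |<v, e_j>|^2 = 3303/145.
Compute ||v||^2 = v·v = 23.
Deficit = 23 − 3303/145 = 32/145 ≥ 0, confirming Bessel's inequality. (The deficit equals ||v − Σ <v,e_j> e_j||^2, the squared distance from v to span{e_j}.)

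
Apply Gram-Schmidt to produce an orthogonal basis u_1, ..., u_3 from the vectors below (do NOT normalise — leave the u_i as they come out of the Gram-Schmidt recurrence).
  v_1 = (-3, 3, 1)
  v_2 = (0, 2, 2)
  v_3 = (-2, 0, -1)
Orthogonal basis:
  u_1 = (-3, 3, 1)
  u_2 = (24/19, 14/19, 30/19)
  u_3 = (-1/11, -3/22, 3/22)

Apply the Gram-Schmidt recurrence
  u_1 = v_1
  u_i = v_i − Σ_{j<i} ((v_i · u_j) / (u_j · u_j)) · u_j.

Step by step this gives:
  u_1 = (-3, 3, 1)
  u_2 = (24/19, 14/19, 30/19)
  u_3 = (-1/11, -3/22, 3/22)

Orthogonality check:
  u_2 · u_1 = 0 (should be 0)
  u_3 · u_1 = 0 (should be 0)
  u_3 · u_2 = 0 (should be 0)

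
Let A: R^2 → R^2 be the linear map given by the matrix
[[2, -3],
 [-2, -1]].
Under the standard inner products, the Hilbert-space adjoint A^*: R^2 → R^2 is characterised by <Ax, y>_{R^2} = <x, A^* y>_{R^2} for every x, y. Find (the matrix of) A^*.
A^* = A^T =
[[2, -2],
 [-3, -1]]

For real matrices with standard dot products, the defining identity <Ax, y> = <x, A^* y> gives (Ax)^T y = x^T (A^*) y, i.e. x^T A^T y = x^T (A^*) y. Since this holds for all x, y, we must have A^* = A^T. Therefore
A^* =
[[2, -2],
 [-3, -1]].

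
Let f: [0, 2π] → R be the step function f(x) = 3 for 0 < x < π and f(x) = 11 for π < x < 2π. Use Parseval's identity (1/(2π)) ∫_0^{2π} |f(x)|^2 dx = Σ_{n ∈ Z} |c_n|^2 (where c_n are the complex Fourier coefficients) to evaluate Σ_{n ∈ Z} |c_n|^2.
Σ |c_n|^2 = 65

Parseval equates the L^2 energy of f (normalised by 1/(2π)) with the ℓ^2 sum of its Fourier coefficients: (1/(2π)) ∫_0^{2π} |f|^2 = Σ |c_n|^2.
Compute the left side: (1/(2π)) [∫_0^π 3^2 dx + ∫_π^{2π} 11^2 dx] = (1/(2π)) · (9π + 121π) = (9 + 121)/2 = 65.
So Σ_{n ∈ Z} |c_n|^2 = 65.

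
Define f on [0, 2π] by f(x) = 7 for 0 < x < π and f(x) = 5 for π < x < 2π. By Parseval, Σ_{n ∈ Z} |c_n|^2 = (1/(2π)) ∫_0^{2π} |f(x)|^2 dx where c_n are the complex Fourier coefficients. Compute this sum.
Σ |c_n|^2 = 37

Parseval equates the L^2 energy of f (normalised by 1/(2π)) with the ℓ^2 sum of its Fourier coefficients: (1/(2π)) ∫_0^{2π} |f|^2 = Σ |c_n|^2.
Compute the left side: (1/(2π)) [∫_0^π 7^2 dx + ∫_π^{2π} 5^2 dx] = (1/(2π)) · (49π + 25π) = (49 + 25)/2 = 37.
So Σ_{n ∈ Z} |c_n|^2 = 37.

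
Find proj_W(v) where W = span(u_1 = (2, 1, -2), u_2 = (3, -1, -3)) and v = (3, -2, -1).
proj_W(v) = (2, -2, -2)

Set up U = [u_1 | ... | u_2] ∈ R^(3×2). The projector onto W = col(U) is P = U (U^T U)^(-1) U^T.
Compute U^T U =
  [9, 11]
  [11, 19],
and U^T v = (6, 14).
Solve U^T U · c = U^T v for the coefficients: c = (-4/5, 6/5). The projection is proj_W(v) = U c.
Check: (v - proj_W(v)) · u_1 = 0  (should be 0).
Check: (v - proj_W(v)) · u_2 = 0  (should be 0).
Result: proj_W(v) = (2, -2, -2).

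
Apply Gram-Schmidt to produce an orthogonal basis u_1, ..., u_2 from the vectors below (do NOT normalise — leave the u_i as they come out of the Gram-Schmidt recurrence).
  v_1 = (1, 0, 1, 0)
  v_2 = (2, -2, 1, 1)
Orthogonal basis:
  u_1 = (1, 0, 1, 0)
  u_2 = (1/2, -2, -1/2, 1)

Apply the Gram-Schmidt recurrence
  u_1 = v_1
  u_i = v_i − Σ_{j<i} ((v_i · u_j) / (u_j · u_j)) · u_j.

Step by step this gives:
  u_1 = (1, 0, 1, 0)
  u_2 = (1/2, -2, -1/2, 1)

Orthogonality check:
  u_2 · u_1 = 0 (should be 0)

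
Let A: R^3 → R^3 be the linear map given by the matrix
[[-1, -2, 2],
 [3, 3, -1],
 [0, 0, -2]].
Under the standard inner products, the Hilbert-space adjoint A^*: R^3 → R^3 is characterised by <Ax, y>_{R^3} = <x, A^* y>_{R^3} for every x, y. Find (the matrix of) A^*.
A^* = A^T =
[[-1, 3, 0],
 [-2, 3, 0],
 [2, -1, -2]]

For real matrices with standard dot products, the defining identity <Ax, y> = <x, A^* y> gives (Ax)^T y = x^T (A^*) y, i.e. x^T A^T y = x^T (A^*) y. Since this holds for all x, y, we must have A^* = A^T. Therefore
A^* =
[[-1, 3, 0],
 [-2, 3, 0],
 [2, -1, -2]].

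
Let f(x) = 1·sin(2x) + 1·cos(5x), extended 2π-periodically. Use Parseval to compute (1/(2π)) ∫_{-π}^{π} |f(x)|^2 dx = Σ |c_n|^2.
Σ |c_n|^2 = 1

Expand |f|^2 and use orthogonality of {sin(nx), cos(mx)} on [-π, π]:
  ∫_{-π}^{π} sin(nx)^2 dx = π, ∫ cos(mx)^2 dx = π, and cross terms integrate to 0.
So ∫_{-π}^{π} f(x)^2 dx = 1^2 · π + 1^2 · π = (1 + 1)π.
Divide by 2π: (1 + 1)/2 = 1.
By Parseval, this equals Σ |c_n|^2.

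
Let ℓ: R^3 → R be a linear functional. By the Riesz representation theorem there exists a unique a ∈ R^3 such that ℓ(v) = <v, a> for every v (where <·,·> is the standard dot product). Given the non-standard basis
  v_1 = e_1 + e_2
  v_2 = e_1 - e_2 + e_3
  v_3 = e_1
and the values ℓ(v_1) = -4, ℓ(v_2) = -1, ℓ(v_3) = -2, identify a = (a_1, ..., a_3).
a = (-2, -2, -1)

Write a = (a_1, ..., a_3) in the standard basis. For each basis vector v_i, ℓ(v_i) = <v_i, a> is a linear equation in the a_j's. Collect the n equations into a matrix system V a = ℓ, where row i of V is v_i (expressed in the standard basis). Since V is invertible (lower-triangular with 1s on the diagonal, up to permutation), solve by back-substitution:
  V =
[[1, 1, 0],
 [1, -1, 1],
 [1, 0, 0]]
  V a = (-4, -1, -2)
Solving gives a = (-2, -2, -1).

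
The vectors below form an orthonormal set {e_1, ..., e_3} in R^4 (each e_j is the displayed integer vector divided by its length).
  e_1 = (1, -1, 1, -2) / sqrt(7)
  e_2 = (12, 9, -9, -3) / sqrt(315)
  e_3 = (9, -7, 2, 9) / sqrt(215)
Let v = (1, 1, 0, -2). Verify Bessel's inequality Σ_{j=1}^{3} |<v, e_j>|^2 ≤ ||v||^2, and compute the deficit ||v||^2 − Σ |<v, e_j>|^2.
Σ |<v, e_j>|^2 = 249/43; ||v||^2 = 6; deficit = 9/43

Write each e_j = u_j / sqrt(<u_j, u_j>) where u_j is the displayed integer vector. Then <v, e_j> = <v, u_j> / sqrt(<u_j, u_j>), so |<v, e_j>|^2 = <v, u_j>^2 / <u_j, u_j>.
Coefficients: <v, e_1> = 4/sqrt(7), <v, e_2> = 27/sqrt(315), <v, e_3> = -16/sqrt(215).
Square and sum: Σ |<v, e_j>|^2 = 249/43.
Compute ||v||^2 = v·v = 6.
Deficit = 6 − 249/43 = 9/43 ≥ 0, confirming Bessel's inequality. (The deficit equals ||v − Σ <v,e_j> e_j||^2, the squared distance from v to span{e_j}.)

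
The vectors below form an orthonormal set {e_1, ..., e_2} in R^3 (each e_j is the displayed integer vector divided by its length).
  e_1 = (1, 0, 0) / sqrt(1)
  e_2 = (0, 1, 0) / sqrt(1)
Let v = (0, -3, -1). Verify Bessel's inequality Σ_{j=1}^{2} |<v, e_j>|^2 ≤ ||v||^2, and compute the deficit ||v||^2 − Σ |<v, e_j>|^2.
Σ |<v, e_j>|^2 = 9; ||v||^2 = 10; deficit = 1

Write each e_j = u_j / sqrt(<u_j, u_j>) where u_j is the displayed integer vector. Then <v, e_j> = <v, u_j> / sqrt(<u_j, u_j>), so |<v, e_j>|^2 = <v, u_j>^2 / <u_j, u_j>.
Coefficients: <v, e_1> = 0/sqrt(1), <v, e_2> = -3/sqrt(1).
Square and sum: Σ |<v, e_j>|^2 = 9.
Compute ||v||^2 = v·v = 10.
Deficit = 10 − 9 = 1 ≥ 0, confirming Bessel's inequality. (The deficit equals ||v − Σ <v,e_j> e_j||^2, the squared distance from v to span{e_j}.)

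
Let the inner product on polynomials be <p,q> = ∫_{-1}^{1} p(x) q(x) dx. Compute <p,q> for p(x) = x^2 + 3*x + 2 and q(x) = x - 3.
<p,q> = -12

Expand the product: p(x)·q(x) = x^3 - 7*x - 6.
∫_{-1}^{1} of each monomial x^k gives [2/(k+1) if k even, 0 if k odd]. Integrating term-by-term (or equivalently evaluating the antiderivative F(x) = x^4/4 - 7*x^2/2 - 6*x at the endpoints):
  F(1) − F(−1) = -37/4 − (11/4) = -12.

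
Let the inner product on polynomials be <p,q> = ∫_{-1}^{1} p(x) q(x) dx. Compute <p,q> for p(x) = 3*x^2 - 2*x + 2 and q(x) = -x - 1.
<p,q> = -14/3

Expand the product: p(x)·q(x) = -3*x^3 - x^2 - 2.
∫_{-1}^{1} of each monomial x^k gives [2/(k+1) if k even, 0 if k odd]. Integrating term-by-term (or equivalently evaluating the antiderivative F(x) = -3*x^4/4 - x^3/3 - 2*x at the endpoints):
  F(1) − F(−1) = -37/12 − (19/12) = -14/3.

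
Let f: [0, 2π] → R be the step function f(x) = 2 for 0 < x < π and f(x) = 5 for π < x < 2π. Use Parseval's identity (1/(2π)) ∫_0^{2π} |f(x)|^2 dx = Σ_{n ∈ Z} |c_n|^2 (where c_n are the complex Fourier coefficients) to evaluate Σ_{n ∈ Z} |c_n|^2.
Σ |c_n|^2 = 29/2

Parseval equates the L^2 energy of f (normalised by 1/(2π)) with the ℓ^2 sum of its Fourier coefficients: (1/(2π)) ∫_0^{2π} |f|^2 = Σ |c_n|^2.
Compute the left side: (1/(2π)) [∫_0^π 2^2 dx + ∫_π^{2π} 5^2 dx] = (1/(2π)) · (4π + 25π) = (4 + 25)/2 = 29/2.
So Σ_{n ∈ Z} |c_n|^2 = 29/2.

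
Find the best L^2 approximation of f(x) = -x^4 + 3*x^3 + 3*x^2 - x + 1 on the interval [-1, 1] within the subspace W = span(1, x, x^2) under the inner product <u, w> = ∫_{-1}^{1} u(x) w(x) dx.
g(x) = 15*x^2/7 + 4*x/5 + 38/35

The best approximation g ∈ W is the orthogonal projection of f onto W. Writing g = a_0 + a_1 x + a_2 x^2, the coefficients solve the normal equations G · a = b where
  G_{ij} = <φ_i, φ_j> and b_i = <f, φ_i>, with φ_0 = 1, φ_1 = x, φ_2 = x^2.
G =
  [2, 0, 2/3]
  [0, 2/3, 0]
  [2/3, 0, 2/5],
b = (18/5, 8/15, 166/105).
Solving gives a_0 = 38/35, a_1 = 4/5, a_2 = 15/7, so
  g(x) = 15*x^2/7 + 4*x/5 + 38/35.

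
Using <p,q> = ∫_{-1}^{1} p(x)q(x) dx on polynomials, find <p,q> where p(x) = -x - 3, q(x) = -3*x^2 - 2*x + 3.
<p,q> = -32/3

Expand the product: p(x)·q(x) = 3*x^3 + 11*x^2 + 3*x - 9.
∫_{-1}^{1} of each monomial x^k gives [2/(k+1) if k even, 0 if k odd]. Integrating term-by-term (or equivalently evaluating the antiderivative F(x) = 3*x^4/4 + 11*x^3/3 + 3*x^2/2 - 9*x at the endpoints):
  F(1) − F(−1) = -37/12 − (91/12) = -32/3.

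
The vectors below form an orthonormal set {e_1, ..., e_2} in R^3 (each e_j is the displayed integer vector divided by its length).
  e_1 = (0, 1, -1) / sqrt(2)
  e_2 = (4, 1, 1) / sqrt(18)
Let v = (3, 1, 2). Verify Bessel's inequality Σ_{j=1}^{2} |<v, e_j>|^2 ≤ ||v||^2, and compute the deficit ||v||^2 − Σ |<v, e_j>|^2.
Σ |<v, e_j>|^2 = 13; ||v||^2 = 14; deficit = 1

Write each e_j = u_j / sqrt(<u_j, u_j>) where u_j is the displayed integer vector. Then <v, e_j> = <v, u_j> / sqrt(<u_j, u_j>), so |<v, e_j>|^2 = <v, u_j>^2 / <u_j, u_j>.
Coefficients: <v, e_1> = -1/sqrt(2), <v, e_2> = 15/sqrt(18).
Square and sum: Σ |<v, e_j>|^2 = 13.
Compute ||v||^2 = v·v = 14.
Deficit = 14 − 13 = 1 ≥ 0, confirming Bessel's inequality. (The deficit equals ||v − Σ <v,e_j> e_j||^2, the squared distance from v to span{e_j}.)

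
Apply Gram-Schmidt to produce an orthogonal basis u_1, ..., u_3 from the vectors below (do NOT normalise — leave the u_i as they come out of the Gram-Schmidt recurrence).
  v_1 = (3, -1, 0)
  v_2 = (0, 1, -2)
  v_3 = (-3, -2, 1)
Orthogonal basis:
  u_1 = (3, -1, 0)
  u_2 = (3/10, 9/10, -2)
  u_3 = (-30/49, -90/49, -45/49)

Apply the Gram-Schmidt recurrence
  u_1 = v_1
  u_i = v_i − Σ_{j<i} ((v_i · u_j) / (u_j · u_j)) · u_j.

Step by step this gives:
  u_1 = (3, -1, 0)
  u_2 = (3/10, 9/10, -2)
  u_3 = (-30/49, -90/49, -45/49)

Orthogonality check:
  u_2 · u_1 = 0 (should be 0)
  u_3 · u_1 = 0 (should be 0)
  u_3 · u_2 = 0 (should be 0)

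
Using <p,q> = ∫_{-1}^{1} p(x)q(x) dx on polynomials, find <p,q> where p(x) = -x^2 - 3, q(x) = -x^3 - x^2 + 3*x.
<p,q> = 12/5

Expand the product: p(x)·q(x) = x^5 + x^4 + 3*x^2 - 9*x.
∫_{-1}^{1} of each monomial x^k gives [2/(k+1) if k even, 0 if k odd]. Integrating term-by-term (or equivalently evaluating the antiderivative F(x) = x^6/6 + x^5/5 + x^3 - 9*x^2/2 at the endpoints):
  F(1) − F(−1) = -47/15 − (-83/15) = 12/5.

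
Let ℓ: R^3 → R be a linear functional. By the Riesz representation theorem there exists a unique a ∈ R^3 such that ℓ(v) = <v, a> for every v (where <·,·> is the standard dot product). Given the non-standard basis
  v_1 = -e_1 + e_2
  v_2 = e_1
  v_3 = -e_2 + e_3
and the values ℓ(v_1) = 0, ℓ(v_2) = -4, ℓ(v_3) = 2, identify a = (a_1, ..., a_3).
a = (-4, -4, -2)

Write a = (a_1, ..., a_3) in the standard basis. For each basis vector v_i, ℓ(v_i) = <v_i, a> is a linear equation in the a_j's. Collect the n equations into a matrix system V a = ℓ, where row i of V is v_i (expressed in the standard basis). Since V is invertible (lower-triangular with 1s on the diagonal, up to permutation), solve by back-substitution:
  V =
[[-1, 1, 0],
 [1, 0, 0],
 [0, -1, 1]]
  V a = (0, -4, 2)
Solving gives a = (-4, -4, -2).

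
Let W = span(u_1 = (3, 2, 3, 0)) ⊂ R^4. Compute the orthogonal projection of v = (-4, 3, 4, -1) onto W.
proj_W(v) = (9/11, 6/11, 9/11, 0)

Set up U = [u_1 | ... | u_1] ∈ R^(4×1). The projector onto W = col(U) is P = U (U^T U)^(-1) U^T.
Compute U^T U =
  [22],
and U^T v = (6).
Solve U^T U · c = U^T v for the coefficients: c = (3/11). The projection is proj_W(v) = U c.
Check: (v - proj_W(v)) · u_1 = 0  (should be 0).
Result: proj_W(v) = (9/11, 6/11, 9/11, 0).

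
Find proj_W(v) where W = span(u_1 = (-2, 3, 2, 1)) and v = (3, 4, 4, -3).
proj_W(v) = (-11/9, 11/6, 11/9, 11/18)

Set up U = [u_1 | ... | u_1] ∈ R^(4×1). The projector onto W = col(U) is P = U (U^T U)^(-1) U^T.
Compute U^T U =
  [18],
and U^T v = (11).
Solve U^T U · c = U^T v for the coefficients: c = (11/18). The projection is proj_W(v) = U c.
Check: (v - proj_W(v)) · u_1 = 0  (should be 0).
Result: proj_W(v) = (-11/9, 11/6, 11/9, 11/18).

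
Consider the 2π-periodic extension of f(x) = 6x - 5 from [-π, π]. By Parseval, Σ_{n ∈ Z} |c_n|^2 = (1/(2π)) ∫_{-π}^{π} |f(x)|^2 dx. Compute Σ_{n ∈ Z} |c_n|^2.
Σ |c_n|^2 = 12π^2 + 25

Expand and integrate term by term over [-π, π]:
  ∫ (6x)^2 dx = 36·(2π^3/3); ∫ 2·6·(-5)·x dx = 0 (odd integrand); ∫ (-5)^2 dx = 25·2π.
So (1/(2π)) ∫_{-π}^{π} (6x - 5)^2 dx = 36π^2/3 + 25 = 12π^2 + 25.
Parseval ⇒ Σ |c_n|^2 = 12π^2 + 25.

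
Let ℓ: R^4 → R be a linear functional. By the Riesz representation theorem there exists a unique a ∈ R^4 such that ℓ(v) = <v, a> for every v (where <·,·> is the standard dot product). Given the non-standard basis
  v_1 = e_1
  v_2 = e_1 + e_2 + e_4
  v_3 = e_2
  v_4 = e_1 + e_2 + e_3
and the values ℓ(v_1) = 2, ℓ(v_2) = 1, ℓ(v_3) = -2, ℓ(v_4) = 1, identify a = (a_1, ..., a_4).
a = (2, -2, 1, 1)

Write a = (a_1, ..., a_4) in the standard basis. For each basis vector v_i, ℓ(v_i) = <v_i, a> is a linear equation in the a_j's. Collect the n equations into a matrix system V a = ℓ, where row i of V is v_i (expressed in the standard basis). Since V is invertible (lower-triangular with 1s on the diagonal, up to permutation), solve by back-substitution:
  V =
[[1, 0, 0, 0],
 [1, 1, 0, 1],
 [0, 1, 0, 0],
 [1, 1, 1, 0]]
  V a = (2, 1, -2, 1)
Solving gives a = (2, -2, 1, 1).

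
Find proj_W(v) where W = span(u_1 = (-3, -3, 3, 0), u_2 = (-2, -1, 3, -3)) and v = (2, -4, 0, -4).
proj_W(v) = (-2/3, 2/33, 46/33, -24/11)

Set up U = [u_1 | ... | u_2] ∈ R^(4×2). The projector onto W = col(U) is P = U (U^T U)^(-1) U^T.
Compute U^T U =
  [27, 18]
  [18, 23],
and U^T v = (6, 12).
Solve U^T U · c = U^T v for the coefficients: c = (-26/99, 8/11). The projection is proj_W(v) = U c.
Check: (v - proj_W(v)) · u_1 = 0  (should be 0).
Check: (v - proj_W(v)) · u_2 = 0  (should be 0).
Result: proj_W(v) = (-2/3, 2/33, 46/33, -24/11).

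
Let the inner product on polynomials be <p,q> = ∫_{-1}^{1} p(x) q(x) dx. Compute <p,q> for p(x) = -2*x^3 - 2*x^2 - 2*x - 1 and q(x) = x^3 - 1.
<p,q> = 206/105

Expand the product: p(x)·q(x) = -2*x^6 - 2*x^5 - 2*x^4 + x^3 + 2*x^2 + 2*x + 1.
∫_{-1}^{1} of each monomial x^k gives [2/(k+1) if k even, 0 if k odd]. Integrating term-by-term (or equivalently evaluating the antiderivative F(x) = -2*x^7/7 - x^6/3 - 2*x^5/5 + x^4/4 + 2*x^3/3 + x^2 + x at the endpoints):
  F(1) − F(−1) = 797/420 − (-9/140) = 206/105.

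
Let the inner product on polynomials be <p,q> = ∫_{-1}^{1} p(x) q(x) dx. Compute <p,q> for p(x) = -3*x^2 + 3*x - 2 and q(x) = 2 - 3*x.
<p,q> = -18

Expand the product: p(x)·q(x) = 9*x^3 - 15*x^2 + 12*x - 4.
∫_{-1}^{1} of each monomial x^k gives [2/(k+1) if k even, 0 if k odd]. Integrating term-by-term (or equivalently evaluating the antiderivative F(x) = 9*x^4/4 - 5*x^3 + 6*x^2 - 4*x at the endpoints):
  F(1) − F(−1) = -3/4 − (69/4) = -18.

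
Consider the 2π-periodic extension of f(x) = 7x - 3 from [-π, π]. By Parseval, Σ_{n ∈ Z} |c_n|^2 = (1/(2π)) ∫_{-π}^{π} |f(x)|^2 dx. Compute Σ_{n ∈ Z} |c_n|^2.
Σ |c_n|^2 = 49π^2/3 + 9

Expand and integrate term by term over [-π, π]:
  ∫ (7x)^2 dx = 49·(2π^3/3); ∫ 2·7·(-3)·x dx = 0 (odd integrand); ∫ (-3)^2 dx = 9·2π.
So (1/(2π)) ∫_{-π}^{π} (7x - 3)^2 dx = 49π^2/3 + 9 = 49π^2/3 + 9.
Parseval ⇒ Σ |c_n|^2 = 49π^2/3 + 9.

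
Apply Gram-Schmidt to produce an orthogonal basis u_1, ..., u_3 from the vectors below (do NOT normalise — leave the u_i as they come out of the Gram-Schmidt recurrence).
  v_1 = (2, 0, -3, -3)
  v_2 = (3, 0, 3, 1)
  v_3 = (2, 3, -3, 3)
Orthogonal basis:
  u_1 = (2, 0, -3, -3)
  u_2 = (39/11, 0, 24/11, 2/11)
  u_3 = (270/191, 3, -495/191, 675/191)

Apply the Gram-Schmidt recurrence
  u_1 = v_1
  u_i = v_i − Σ_{j<i} ((v_i · u_j) / (u_j · u_j)) · u_j.

Step by step this gives:
  u_1 = (2, 0, -3, -3)
  u_2 = (39/11, 0, 24/11, 2/11)
  u_3 = (270/191, 3, -495/191, 675/191)

Orthogonality check:
  u_2 · u_1 = 0 (should be 0)
  u_3 · u_1 = 0 (should be 0)
  u_3 · u_2 = 0 (should be 0)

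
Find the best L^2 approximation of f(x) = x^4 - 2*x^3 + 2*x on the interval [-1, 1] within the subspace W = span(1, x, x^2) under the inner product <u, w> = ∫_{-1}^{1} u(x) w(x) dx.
g(x) = 6*x^2/7 + 4*x/5 - 3/35

The best approximation g ∈ W is the orthogonal projection of f onto W. Writing g = a_0 + a_1 x + a_2 x^2, the coefficients solve the normal equations G · a = b where
  G_{ij} = <φ_i, φ_j> and b_i = <f, φ_i>, with φ_0 = 1, φ_1 = x, φ_2 = x^2.
G =
  [2, 0, 2/3]
  [0, 2/3, 0]
  [2/3, 0, 2/5],
b = (2/5, 8/15, 2/7).
Solving gives a_0 = -3/35, a_1 = 4/5, a_2 = 6/7, so
  g(x) = 6*x^2/7 + 4*x/5 - 3/35.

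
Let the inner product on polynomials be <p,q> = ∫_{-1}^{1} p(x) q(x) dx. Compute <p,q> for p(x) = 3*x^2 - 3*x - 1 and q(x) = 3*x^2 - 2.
<p,q> = 8/5

Expand the product: p(x)·q(x) = 9*x^4 - 9*x^3 - 9*x^2 + 6*x + 2.
∫_{-1}^{1} of each monomial x^k gives [2/(k+1) if k even, 0 if k odd]. Integrating term-by-term (or equivalently evaluating the antiderivative F(x) = 9*x^5/5 - 9*x^4/4 - 3*x^3 + 3*x^2 + 2*x at the endpoints):
  F(1) − F(−1) = 31/20 − (-1/20) = 8/5.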